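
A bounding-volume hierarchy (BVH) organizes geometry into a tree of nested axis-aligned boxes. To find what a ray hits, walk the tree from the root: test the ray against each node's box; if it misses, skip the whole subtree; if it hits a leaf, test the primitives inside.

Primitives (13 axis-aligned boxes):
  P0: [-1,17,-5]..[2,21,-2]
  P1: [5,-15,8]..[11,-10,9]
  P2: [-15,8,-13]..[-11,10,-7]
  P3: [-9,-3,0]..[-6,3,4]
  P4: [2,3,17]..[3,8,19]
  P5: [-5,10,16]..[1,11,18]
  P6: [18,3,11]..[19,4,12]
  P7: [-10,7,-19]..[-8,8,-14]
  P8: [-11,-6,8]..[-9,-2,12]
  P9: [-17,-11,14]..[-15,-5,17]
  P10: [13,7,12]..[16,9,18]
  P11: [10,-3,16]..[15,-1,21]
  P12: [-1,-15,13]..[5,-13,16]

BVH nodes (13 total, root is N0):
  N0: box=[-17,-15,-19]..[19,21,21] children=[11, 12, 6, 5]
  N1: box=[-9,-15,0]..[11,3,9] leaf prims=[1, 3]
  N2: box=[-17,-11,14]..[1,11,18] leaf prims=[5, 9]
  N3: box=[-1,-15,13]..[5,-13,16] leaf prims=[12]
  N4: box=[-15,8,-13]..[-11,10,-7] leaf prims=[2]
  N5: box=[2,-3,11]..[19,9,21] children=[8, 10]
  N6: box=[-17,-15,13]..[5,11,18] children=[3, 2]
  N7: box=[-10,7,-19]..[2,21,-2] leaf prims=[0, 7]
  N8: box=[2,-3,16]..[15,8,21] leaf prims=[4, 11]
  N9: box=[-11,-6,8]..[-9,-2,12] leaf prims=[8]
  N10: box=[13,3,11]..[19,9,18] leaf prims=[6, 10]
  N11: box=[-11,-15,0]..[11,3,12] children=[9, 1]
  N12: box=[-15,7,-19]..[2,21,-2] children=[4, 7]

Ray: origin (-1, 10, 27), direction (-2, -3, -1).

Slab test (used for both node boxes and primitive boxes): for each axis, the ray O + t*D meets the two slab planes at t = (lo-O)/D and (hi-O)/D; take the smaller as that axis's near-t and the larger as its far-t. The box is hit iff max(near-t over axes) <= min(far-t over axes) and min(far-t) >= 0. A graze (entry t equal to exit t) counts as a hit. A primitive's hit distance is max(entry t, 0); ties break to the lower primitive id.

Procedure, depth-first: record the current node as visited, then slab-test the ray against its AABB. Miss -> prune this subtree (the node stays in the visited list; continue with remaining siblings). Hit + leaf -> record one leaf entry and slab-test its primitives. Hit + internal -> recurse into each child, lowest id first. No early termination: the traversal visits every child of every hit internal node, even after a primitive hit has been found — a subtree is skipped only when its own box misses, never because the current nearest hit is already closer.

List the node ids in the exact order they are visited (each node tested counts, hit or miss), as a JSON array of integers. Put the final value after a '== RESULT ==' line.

Traverse from the root:
N0 x:[-10,8] y:[-11/3,25/3] z:[6,46] -> hit [6,8], descend [5, 6, 11, 12]
  N5 x:[-10,-3/2] y:[1/3,13/3] z:[6,16] -> miss, prune
  N6 x:[-3,8] y:[-1/3,25/3] z:[9,14] -> miss, prune
  N11 x:[-6,5] y:[7/3,25/3] z:[15,27] -> miss, prune
  N12 x:[-3/2,7] y:[-11/3,1] z:[29,46] -> miss, prune

Visited [0, 5, 6, 11, 12]. Tests: 5 box, 0 leaf. Nearest: miss.

== RESULT ==
[0, 5, 6, 11, 12]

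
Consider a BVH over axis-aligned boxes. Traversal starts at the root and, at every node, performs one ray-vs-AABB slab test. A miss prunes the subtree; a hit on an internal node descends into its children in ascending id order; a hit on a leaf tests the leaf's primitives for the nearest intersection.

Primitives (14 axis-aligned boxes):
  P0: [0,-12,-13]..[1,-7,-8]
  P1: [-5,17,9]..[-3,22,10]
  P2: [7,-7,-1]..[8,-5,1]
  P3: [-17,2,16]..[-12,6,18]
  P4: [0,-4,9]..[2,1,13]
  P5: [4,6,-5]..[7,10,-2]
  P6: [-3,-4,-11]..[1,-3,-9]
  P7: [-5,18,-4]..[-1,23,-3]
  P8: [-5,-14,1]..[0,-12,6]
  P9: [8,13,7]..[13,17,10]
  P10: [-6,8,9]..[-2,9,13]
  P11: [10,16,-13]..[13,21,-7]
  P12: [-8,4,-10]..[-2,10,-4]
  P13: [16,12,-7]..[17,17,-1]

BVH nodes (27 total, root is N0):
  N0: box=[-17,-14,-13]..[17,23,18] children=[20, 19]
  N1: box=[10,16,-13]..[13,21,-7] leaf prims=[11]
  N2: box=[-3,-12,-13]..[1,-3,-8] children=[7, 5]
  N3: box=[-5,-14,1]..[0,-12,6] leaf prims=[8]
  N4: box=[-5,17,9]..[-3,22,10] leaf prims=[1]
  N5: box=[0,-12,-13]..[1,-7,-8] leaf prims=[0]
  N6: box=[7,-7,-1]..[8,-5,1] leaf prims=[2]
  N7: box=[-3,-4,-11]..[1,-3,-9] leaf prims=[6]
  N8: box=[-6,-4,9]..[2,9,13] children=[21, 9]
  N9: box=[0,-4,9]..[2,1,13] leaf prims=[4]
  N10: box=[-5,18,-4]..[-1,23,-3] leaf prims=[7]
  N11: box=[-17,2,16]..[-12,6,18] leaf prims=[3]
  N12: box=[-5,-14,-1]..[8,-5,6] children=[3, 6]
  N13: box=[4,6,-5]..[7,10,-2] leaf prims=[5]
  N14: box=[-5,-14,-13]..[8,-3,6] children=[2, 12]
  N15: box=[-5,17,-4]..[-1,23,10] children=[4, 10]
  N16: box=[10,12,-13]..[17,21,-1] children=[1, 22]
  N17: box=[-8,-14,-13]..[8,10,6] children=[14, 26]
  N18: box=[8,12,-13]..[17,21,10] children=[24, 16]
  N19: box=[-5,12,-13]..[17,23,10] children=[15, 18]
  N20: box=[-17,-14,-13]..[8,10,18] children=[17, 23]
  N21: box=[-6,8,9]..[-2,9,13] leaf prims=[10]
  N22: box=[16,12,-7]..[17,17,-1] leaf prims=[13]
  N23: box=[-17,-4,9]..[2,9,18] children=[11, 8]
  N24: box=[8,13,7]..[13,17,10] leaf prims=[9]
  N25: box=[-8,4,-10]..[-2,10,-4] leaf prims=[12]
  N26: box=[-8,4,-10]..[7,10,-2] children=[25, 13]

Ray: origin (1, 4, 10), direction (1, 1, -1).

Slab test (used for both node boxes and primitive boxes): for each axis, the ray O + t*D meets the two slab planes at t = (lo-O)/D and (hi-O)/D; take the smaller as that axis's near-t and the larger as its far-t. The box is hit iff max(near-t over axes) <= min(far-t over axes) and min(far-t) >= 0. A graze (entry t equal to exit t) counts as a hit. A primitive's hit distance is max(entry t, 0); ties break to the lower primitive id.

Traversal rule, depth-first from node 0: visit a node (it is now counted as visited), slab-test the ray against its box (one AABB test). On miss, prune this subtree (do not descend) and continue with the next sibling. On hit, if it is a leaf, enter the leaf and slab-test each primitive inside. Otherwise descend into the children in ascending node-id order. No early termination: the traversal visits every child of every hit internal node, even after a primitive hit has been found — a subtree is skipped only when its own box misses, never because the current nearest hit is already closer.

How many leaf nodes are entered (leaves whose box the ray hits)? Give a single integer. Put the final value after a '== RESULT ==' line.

Walk:
N0 x:[-18,16] y:[-18,19] z:[-8,23] -> hit [-8,16], descend [19, 20]
  N19 x:[-6,16] y:[8,19] z:[0,23] -> hit [8,16], descend [15, 18]
    N15 x:[-6,-2] y:[13,19] z:[0,14] -> miss, prune
    N18 x:[7,16] y:[8,17] z:[0,23] -> hit [8,16], descend [16, 24]
      N16 x:[9,16] y:[8,17] z:[11,23] -> hit [11,16], descend [1, 22]
        N1 x:[9,12] y:[12,17] z:[17,23] -> miss, prune
        N22 x:[15,16] y:[8,13] z:[11,17] -> miss, prune
      N24 x:[7,12] y:[9,13] z:[0,3] -> miss, prune
  N20 x:[-18,7] y:[-18,6] z:[-8,23] -> hit [-8,6], descend [17, 23]
    N17 x:[-9,7] y:[-18,6] z:[4,23] -> hit [4,6], descend [14, 26]
      N14 x:[-6,7] y:[-18,-7] z:[4,23] -> miss, prune
      N26 x:[-9,6] y:[0,6] z:[12,20] -> miss, prune
    N23 x:[-18,1] y:[-8,5] z:[-8,1] -> hit [-8,1], descend [8, 11]
      N8 x:[-7,1] y:[-8,5] z:[-3,1] -> hit [-3,1], descend [9, 21]
        N9 x:[-1,1] y:[-8,-3] z:[-3,1] -> miss, prune
        N21 x:[-7,-3] y:[4,5] z:[-3,1] -> miss, prune
      N11 x:[-18,-13] y:[-2,2] z:[-8,-6] -> miss, prune

Summary -> nodes [0, 19, 15, 18, 16, 1, 22, 24, 20, 17, 14, 26, 23, 8, 9, 21, 11]; box-tests=17; leaf-entries=0; first=miss

== RESULT ==
0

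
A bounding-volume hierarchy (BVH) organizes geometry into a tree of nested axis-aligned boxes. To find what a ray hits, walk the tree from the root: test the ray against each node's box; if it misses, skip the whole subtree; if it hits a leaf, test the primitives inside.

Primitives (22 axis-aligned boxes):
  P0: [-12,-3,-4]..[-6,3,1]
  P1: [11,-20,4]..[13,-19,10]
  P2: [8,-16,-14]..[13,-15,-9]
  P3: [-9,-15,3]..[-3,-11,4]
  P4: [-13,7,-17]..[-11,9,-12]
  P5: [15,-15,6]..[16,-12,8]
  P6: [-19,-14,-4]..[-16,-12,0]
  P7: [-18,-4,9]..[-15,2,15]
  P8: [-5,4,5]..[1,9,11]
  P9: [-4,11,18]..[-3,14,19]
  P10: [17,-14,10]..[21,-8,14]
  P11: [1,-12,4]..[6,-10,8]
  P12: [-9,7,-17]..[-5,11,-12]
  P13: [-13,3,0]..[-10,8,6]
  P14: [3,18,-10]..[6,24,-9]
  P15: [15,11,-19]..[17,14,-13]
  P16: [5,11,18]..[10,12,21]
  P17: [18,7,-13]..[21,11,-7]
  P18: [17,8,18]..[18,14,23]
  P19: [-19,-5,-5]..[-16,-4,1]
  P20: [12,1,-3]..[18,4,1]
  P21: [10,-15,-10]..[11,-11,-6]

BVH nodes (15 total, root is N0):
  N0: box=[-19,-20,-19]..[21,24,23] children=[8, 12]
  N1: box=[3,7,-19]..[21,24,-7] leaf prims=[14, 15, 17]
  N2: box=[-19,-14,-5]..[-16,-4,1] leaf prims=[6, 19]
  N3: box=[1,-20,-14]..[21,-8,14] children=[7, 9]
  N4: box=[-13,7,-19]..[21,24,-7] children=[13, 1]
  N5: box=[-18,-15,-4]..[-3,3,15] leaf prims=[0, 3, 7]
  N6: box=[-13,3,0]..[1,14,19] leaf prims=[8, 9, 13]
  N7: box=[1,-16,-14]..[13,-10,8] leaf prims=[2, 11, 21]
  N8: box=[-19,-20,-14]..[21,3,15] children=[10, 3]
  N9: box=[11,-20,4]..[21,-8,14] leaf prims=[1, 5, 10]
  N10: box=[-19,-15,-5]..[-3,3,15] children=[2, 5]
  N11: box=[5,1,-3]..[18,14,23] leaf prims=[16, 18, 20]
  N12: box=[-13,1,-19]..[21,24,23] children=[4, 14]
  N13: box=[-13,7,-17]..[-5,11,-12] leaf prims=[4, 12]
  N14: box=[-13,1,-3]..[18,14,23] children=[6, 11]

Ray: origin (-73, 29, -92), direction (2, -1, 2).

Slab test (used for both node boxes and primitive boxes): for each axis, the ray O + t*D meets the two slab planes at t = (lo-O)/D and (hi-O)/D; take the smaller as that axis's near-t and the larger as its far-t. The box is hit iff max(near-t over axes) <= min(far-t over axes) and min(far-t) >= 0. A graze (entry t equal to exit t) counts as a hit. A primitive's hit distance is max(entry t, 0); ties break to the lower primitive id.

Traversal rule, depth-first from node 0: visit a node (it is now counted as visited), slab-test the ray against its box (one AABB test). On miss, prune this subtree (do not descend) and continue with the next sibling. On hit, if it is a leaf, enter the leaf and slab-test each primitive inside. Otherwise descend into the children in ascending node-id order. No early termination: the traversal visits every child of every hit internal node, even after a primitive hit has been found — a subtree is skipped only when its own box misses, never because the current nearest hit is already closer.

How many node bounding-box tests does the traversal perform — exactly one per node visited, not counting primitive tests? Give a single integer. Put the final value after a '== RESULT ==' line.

Traverse from the root:
N0 x:[27,47] y:[5,49] z:[73/2,115/2] -> hit [73/2,47], descend [8, 12]
  N8 x:[27,47] y:[26,49] z:[39,107/2] -> hit [39,47], descend [3, 10]
    N3 x:[37,47] y:[37,49] z:[39,53] -> hit [39,47], descend [7, 9]
      N7 x:[37,43] y:[39,45] z:[39,50] -> hit [39,43] leaf, test {P2(miss), P11(miss), P21@t=83/2}
      N9 x:[42,47] y:[37,49] z:[48,53] -> miss, prune
    N10 x:[27,35] y:[26,44] z:[87/2,107/2] -> miss, prune
  N12 x:[30,47] y:[5,28] z:[73/2,115/2] -> miss, prune

order=[0, 8, 3, 7, 9, 10, 12]  |boxes|=7  |leaves|=1  hit=P21

== RESULT ==
7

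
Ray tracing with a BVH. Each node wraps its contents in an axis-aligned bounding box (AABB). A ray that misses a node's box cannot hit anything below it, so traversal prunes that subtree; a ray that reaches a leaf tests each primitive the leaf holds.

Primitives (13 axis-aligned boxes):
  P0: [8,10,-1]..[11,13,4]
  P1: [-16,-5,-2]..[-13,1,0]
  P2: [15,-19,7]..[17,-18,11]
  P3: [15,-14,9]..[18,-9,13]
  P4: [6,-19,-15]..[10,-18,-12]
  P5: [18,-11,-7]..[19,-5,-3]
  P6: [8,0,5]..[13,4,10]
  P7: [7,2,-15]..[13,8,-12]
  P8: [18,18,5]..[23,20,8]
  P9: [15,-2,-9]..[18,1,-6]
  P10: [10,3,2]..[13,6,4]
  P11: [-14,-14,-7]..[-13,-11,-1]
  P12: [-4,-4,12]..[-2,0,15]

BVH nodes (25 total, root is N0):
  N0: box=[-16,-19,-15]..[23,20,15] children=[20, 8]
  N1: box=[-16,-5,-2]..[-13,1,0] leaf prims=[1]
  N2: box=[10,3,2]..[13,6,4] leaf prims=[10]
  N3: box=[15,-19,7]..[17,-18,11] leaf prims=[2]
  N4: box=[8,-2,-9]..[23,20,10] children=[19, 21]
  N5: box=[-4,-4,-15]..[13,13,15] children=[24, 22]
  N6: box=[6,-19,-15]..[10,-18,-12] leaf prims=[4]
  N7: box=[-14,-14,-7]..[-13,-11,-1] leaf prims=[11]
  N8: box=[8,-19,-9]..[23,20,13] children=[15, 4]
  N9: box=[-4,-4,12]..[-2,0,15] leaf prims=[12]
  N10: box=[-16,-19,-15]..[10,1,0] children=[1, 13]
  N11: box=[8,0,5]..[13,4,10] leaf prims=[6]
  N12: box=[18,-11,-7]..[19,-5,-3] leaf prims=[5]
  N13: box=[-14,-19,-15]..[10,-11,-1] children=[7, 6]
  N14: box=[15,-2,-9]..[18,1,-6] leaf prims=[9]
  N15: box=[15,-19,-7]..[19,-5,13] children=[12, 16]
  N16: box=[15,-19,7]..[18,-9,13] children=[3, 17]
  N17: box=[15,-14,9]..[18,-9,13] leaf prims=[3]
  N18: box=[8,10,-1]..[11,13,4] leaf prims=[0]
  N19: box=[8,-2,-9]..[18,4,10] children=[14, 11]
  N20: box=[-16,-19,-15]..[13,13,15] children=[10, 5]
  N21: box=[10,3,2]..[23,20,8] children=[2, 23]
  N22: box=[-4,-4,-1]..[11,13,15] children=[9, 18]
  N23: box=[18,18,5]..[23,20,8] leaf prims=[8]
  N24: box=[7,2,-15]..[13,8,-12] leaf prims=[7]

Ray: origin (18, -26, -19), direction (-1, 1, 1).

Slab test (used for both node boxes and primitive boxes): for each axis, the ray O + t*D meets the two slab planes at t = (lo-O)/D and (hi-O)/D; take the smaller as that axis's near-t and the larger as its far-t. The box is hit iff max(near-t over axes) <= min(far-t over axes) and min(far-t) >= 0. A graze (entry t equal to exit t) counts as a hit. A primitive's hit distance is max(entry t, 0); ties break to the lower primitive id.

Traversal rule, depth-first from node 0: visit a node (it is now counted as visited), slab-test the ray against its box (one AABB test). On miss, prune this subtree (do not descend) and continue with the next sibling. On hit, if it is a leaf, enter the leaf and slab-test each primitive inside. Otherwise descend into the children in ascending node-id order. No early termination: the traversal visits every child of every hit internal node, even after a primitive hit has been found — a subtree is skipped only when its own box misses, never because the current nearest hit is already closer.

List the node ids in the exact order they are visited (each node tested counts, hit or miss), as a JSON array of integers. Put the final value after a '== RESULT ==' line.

Walk:
N0 x:[-5,34] y:[7,46] z:[4,34] -> hit [7,34], descend [8, 20]
  N8 x:[-5,10] y:[7,46] z:[10,32] -> hit [10,10], descend [4, 15]
    N4 x:[-5,10] y:[24,46] z:[10,29] -> miss, prune
    N15 x:[-1,3] y:[7,21] z:[12,32] -> miss, prune
  N20 x:[5,34] y:[7,39] z:[4,34] -> hit [7,34], descend [5, 10]
    N5 x:[5,22] y:[22,39] z:[4,34] -> hit [22,22], descend [22, 24]
      N22 x:[7,22] y:[22,39] z:[18,34] -> hit [22,22], descend [9, 18]
        N9 x:[20,22] y:[22,26] z:[31,34] -> miss, prune
        N18 x:[7,10] y:[36,39] z:[18,23] -> miss, prune
      N24 x:[5,11] y:[28,34] z:[4,7] -> miss, prune
    N10 x:[8,34] y:[7,27] z:[4,19] -> hit [8,19], descend [1, 13]
      N1 x:[31,34] y:[21,27] z:[17,19] -> miss, prune
      N13 x:[8,32] y:[7,15] z:[4,18] -> hit [8,15], descend [6, 7]
        N6 x:[8,12] y:[7,8] z:[4,7] -> miss, prune
        N7 x:[31,32] y:[12,15] z:[12,18] -> miss, prune

Visited [0, 8, 4, 15, 20, 5, 22, 9, 18, 24, 10, 1, 13, 6, 7]. Tests: 15 box, 0 leaf. Nearest: miss.

== RESULT ==
[0, 8, 4, 15, 20, 5, 22, 9, 18, 24, 10, 1, 13, 6, 7]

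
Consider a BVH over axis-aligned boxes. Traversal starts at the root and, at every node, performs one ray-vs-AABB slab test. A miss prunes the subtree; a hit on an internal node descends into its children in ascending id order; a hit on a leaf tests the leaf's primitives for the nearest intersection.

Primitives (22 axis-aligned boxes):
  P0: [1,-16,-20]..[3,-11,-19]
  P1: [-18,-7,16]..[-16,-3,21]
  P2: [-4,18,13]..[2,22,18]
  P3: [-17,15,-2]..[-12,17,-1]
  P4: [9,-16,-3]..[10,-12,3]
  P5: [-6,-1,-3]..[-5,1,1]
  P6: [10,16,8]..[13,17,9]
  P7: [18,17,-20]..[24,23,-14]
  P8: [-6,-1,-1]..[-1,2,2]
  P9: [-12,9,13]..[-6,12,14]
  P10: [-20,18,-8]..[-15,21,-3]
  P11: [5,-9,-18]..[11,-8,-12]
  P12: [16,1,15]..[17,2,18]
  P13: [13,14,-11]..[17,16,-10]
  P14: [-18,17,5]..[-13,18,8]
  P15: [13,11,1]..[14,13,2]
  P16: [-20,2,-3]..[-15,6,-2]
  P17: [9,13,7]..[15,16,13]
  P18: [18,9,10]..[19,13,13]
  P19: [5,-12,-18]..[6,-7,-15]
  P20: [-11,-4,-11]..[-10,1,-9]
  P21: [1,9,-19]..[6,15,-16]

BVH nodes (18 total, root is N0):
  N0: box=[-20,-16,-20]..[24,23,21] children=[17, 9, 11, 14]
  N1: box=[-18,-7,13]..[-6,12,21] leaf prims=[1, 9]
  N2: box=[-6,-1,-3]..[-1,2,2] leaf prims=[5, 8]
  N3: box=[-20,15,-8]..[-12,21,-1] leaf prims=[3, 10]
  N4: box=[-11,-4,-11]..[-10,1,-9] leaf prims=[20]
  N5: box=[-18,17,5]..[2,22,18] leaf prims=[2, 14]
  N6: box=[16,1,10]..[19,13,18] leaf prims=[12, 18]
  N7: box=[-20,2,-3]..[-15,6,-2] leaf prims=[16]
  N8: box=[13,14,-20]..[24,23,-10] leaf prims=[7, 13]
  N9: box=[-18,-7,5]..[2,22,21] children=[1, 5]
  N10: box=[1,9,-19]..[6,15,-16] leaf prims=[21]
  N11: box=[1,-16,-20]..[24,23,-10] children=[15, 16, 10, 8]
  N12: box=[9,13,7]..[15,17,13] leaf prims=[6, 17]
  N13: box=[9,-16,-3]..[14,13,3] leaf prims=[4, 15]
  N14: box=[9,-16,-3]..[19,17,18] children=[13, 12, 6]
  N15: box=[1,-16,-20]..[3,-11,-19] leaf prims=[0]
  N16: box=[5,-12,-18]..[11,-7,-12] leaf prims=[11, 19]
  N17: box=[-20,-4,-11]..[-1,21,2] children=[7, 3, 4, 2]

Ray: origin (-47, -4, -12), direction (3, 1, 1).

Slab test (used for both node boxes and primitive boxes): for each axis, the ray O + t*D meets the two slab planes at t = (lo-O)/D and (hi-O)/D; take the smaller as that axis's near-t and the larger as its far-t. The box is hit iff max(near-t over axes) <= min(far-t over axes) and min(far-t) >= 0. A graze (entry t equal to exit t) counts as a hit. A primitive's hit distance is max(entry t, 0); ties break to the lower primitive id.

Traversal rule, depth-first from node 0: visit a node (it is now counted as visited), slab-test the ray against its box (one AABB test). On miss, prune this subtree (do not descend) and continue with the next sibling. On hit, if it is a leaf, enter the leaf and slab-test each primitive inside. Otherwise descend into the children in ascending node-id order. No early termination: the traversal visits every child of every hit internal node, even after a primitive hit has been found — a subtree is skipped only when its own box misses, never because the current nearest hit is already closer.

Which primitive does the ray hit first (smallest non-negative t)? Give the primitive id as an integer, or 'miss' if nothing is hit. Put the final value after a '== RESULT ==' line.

Traverse from the root:
N0 x:[9,71/3] y:[-12,27] z:[-8,33] -> hit [9,71/3], descend [9, 11, 14, 17]
  N9 x:[29/3,49/3] y:[-3,26] z:[17,33] -> miss, prune
  N11 x:[16,71/3] y:[-12,27] z:[-8,2] -> miss, prune
  N14 x:[56/3,22] y:[-12,21] z:[9,30] -> hit [56/3,21], descend [6, 12, 13]
    N6 x:[21,22] y:[5,17] z:[22,30] -> miss, prune
    N12 x:[56/3,62/3] y:[17,21] z:[19,25] -> hit [19,62/3] leaf, test {P6@t=20, P17@t=19}
    N13 x:[56/3,61/3] y:[-12,17] z:[9,15] -> miss, prune
  N17 x:[9,46/3] y:[0,25] z:[1,14] -> hit [9,14], descend [2, 3, 4, 7]
    N2 x:[41/3,46/3] y:[3,6] z:[9,14] -> miss, prune
    N3 x:[9,35/3] y:[19,25] z:[4,11] -> miss, prune
    N4 x:[12,37/3] y:[0,5] z:[1,3] -> miss, prune
    N7 x:[9,32/3] y:[6,10] z:[9,10] -> hit [9,10] leaf, test {P16@t=9}

order=[0, 9, 11, 14, 6, 12, 13, 17, 2, 3, 4, 7]  |boxes|=12  |leaves|=2  hit=P16

== RESULT ==
16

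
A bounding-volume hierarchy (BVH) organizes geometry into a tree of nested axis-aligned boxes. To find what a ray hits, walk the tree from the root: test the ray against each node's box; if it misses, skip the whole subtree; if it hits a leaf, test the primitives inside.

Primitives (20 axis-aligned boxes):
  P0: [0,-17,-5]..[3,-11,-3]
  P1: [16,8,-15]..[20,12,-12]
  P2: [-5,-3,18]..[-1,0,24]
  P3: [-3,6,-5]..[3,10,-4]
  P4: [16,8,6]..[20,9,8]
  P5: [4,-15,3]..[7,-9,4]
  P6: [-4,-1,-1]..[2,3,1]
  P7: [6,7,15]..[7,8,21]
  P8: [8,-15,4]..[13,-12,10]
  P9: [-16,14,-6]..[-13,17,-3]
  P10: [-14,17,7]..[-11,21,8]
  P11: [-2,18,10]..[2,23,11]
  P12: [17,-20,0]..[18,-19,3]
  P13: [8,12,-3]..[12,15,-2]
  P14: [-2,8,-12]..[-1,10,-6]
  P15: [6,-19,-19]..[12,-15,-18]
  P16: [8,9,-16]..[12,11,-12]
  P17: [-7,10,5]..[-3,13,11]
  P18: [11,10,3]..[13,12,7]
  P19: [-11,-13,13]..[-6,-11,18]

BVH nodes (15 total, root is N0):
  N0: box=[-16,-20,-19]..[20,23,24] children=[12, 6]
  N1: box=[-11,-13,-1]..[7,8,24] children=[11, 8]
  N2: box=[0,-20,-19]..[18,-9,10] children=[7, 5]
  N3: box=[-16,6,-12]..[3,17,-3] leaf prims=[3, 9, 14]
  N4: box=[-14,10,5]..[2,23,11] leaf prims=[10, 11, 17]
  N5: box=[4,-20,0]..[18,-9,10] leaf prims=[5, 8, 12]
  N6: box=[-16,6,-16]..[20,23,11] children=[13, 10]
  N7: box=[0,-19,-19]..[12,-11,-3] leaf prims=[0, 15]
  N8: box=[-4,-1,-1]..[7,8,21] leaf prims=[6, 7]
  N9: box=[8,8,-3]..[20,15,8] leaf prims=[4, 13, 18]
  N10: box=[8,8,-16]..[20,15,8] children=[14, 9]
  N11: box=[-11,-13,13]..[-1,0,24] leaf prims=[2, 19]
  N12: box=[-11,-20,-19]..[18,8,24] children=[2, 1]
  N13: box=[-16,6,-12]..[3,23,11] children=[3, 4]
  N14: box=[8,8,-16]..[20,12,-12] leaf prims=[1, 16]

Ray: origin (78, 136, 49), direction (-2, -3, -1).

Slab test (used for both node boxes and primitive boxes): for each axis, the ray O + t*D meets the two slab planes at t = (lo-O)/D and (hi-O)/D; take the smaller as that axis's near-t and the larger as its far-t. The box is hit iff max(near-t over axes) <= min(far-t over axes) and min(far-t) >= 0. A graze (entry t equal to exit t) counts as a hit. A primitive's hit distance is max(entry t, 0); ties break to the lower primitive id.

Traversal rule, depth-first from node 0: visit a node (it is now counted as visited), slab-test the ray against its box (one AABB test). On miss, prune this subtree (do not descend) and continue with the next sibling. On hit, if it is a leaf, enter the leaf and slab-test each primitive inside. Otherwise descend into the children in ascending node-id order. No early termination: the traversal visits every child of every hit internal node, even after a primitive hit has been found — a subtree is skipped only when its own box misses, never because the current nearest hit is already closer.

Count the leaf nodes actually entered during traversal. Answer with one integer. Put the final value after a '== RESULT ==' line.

Walk:
N0 x:[29,47] y:[113/3,52] z:[25,68] -> hit [113/3,47], descend [6, 12]
  N6 x:[29,47] y:[113/3,130/3] z:[38,65] -> hit [38,130/3], descend [10, 13]
    N10 x:[29,35] y:[121/3,128/3] z:[41,65] -> miss, prune
    N13 x:[75/2,47] y:[113/3,130/3] z:[38,61] -> hit [38,130/3], descend [3, 4]
      N3 x:[75/2,47] y:[119/3,130/3] z:[52,61] -> miss, prune
      N4 x:[38,46] y:[113/3,42] z:[38,44] -> hit [38,42] leaf, test {P10(miss), P11@t=38, P17@t=41}
  N12 x:[30,89/2] y:[128/3,52] z:[25,68] -> hit [128/3,89/2], descend [1, 2]
    N1 x:[71/2,89/2] y:[128/3,149/3] z:[25,50] -> hit [128/3,89/2], descend [8, 11]
      N8 x:[71/2,41] y:[128/3,137/3] z:[28,50] -> miss, prune
      N11 x:[79/2,89/2] y:[136/3,149/3] z:[25,36] -> miss, prune
    N2 x:[30,39] y:[145/3,52] z:[39,68] -> miss, prune

Summary -> nodes [0, 6, 10, 13, 3, 4, 12, 1, 8, 11, 2]; box-tests=11; leaf-entries=1; first=P11

== RESULT ==
1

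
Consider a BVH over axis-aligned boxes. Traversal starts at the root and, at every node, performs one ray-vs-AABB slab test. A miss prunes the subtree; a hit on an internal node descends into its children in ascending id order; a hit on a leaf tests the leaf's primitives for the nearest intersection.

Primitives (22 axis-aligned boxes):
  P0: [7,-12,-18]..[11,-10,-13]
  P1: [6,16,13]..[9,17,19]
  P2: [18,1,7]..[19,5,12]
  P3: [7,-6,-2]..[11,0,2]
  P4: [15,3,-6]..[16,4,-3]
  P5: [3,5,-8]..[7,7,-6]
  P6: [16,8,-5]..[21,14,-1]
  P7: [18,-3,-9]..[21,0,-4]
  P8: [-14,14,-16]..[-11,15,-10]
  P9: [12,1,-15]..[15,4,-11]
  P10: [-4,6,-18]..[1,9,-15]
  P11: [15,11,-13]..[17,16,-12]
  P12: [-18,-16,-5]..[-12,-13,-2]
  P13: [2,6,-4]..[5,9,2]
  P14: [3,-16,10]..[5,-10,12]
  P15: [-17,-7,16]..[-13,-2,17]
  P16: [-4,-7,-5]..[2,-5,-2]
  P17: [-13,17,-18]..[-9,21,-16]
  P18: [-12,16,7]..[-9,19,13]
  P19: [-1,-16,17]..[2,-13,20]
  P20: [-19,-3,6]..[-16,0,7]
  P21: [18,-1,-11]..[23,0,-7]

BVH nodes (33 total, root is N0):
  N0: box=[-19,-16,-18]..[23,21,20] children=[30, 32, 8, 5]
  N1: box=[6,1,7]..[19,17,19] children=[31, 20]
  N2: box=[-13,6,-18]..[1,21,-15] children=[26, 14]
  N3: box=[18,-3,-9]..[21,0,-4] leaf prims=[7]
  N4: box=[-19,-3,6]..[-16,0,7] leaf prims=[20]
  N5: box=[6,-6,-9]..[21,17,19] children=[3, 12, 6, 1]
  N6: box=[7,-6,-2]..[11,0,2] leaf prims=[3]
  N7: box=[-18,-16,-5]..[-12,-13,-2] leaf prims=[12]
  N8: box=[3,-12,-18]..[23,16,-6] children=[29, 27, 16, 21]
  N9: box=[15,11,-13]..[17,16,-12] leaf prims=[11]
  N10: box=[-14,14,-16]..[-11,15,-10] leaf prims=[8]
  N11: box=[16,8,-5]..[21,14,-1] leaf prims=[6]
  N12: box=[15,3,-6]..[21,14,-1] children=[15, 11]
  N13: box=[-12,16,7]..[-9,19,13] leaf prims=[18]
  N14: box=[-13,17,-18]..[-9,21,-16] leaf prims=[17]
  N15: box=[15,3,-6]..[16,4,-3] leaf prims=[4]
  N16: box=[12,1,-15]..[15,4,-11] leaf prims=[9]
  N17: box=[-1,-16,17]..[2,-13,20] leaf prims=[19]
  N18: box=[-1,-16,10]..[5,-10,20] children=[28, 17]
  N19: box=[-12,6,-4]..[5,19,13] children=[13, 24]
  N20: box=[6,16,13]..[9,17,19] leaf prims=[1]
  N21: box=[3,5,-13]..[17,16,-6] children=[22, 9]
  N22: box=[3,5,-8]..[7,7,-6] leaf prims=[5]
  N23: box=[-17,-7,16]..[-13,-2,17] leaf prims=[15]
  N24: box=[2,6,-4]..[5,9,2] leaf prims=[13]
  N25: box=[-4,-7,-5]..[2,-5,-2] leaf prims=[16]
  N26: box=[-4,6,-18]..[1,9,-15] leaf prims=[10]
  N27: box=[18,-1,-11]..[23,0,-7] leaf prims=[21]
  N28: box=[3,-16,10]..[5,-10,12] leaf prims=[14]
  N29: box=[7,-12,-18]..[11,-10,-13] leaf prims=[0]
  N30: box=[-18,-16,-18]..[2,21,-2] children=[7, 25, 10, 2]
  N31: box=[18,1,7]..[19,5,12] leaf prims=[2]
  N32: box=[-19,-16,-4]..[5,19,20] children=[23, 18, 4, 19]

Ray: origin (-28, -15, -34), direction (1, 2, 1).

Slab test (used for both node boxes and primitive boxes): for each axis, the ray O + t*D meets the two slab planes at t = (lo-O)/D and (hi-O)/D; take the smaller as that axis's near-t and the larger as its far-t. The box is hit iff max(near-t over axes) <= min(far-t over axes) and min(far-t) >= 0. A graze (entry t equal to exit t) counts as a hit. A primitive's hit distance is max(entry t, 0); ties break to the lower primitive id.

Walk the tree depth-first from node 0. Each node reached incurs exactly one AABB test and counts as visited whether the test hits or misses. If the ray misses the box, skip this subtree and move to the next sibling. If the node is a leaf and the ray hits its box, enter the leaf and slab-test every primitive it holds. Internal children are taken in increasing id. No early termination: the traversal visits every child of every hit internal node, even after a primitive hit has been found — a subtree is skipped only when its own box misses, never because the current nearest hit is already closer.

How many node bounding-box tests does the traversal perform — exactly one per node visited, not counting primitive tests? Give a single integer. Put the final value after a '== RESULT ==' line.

Walk:
N0 x:[9,51] y:[-1/2,18] z:[16,54] -> hit [16,18], descend [5, 8, 30, 32]
  N5 x:[34,49] y:[9/2,16] z:[25,53] -> miss, prune
  N8 x:[31,51] y:[3/2,31/2] z:[16,28] -> miss, prune
  N30 x:[10,30] y:[-1/2,18] z:[16,32] -> hit [16,18], descend [2, 7, 10, 25]
    N2 x:[15,29] y:[21/2,18] z:[16,19] -> hit [16,18], descend [14, 26]
      N14 x:[15,19] y:[16,18] z:[16,18] -> hit [16,18] leaf, test {P17@t=16}
      N26 x:[24,29] y:[21/2,12] z:[16,19] -> miss, prune
    N7 x:[10,16] y:[-1/2,1] z:[29,32] -> miss, prune
    N10 x:[14,17] y:[29/2,15] z:[18,24] -> miss, prune
    N25 x:[24,30] y:[4,5] z:[29,32] -> miss, prune
  N32 x:[9,33] y:[-1/2,17] z:[30,54] -> miss, prune

order=[0, 5, 8, 30, 2, 14, 26, 7, 10, 25, 32]  |boxes|=11  |leaves|=1  hit=P17

== RESULT ==
11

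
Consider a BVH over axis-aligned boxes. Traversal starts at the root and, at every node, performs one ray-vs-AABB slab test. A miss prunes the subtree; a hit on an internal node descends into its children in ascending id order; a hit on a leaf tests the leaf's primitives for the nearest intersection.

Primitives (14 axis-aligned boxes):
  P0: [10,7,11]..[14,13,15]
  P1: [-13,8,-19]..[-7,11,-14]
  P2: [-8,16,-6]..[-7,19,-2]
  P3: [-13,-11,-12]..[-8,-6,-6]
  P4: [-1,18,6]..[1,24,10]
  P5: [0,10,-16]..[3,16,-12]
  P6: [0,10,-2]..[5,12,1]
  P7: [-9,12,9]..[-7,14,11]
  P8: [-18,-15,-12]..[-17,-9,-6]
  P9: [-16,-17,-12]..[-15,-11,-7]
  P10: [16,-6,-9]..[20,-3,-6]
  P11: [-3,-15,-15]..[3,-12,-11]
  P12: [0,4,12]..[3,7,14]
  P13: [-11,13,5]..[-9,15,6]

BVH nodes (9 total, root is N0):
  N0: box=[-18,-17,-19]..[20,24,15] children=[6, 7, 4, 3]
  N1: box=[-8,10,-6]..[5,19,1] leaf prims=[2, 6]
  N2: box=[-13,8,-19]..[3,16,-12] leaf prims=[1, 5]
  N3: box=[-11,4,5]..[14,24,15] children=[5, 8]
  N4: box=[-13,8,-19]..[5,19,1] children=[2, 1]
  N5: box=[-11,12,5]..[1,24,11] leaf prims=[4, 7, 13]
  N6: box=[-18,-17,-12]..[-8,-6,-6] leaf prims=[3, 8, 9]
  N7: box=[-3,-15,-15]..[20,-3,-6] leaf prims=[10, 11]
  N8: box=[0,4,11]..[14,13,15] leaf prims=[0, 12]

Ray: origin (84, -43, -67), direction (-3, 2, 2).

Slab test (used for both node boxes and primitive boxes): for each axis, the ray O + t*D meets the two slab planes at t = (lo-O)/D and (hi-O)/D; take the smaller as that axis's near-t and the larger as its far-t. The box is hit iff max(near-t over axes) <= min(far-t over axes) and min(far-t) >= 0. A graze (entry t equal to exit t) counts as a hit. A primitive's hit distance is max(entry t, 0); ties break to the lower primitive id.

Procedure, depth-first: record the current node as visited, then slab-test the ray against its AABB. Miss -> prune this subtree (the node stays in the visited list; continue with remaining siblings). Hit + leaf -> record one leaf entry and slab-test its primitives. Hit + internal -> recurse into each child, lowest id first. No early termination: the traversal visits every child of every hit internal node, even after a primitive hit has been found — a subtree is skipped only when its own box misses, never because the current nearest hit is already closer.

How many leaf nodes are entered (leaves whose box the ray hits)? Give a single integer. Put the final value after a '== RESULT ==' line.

Trace the traversal:
N0 x:[64/3,34] y:[13,67/2] z:[24,41] -> hit [24,67/2], descend [3, 4, 6, 7]
  N3 x:[70/3,95/3] y:[47/2,67/2] z:[36,41] -> miss, prune
  N4 x:[79/3,97/3] y:[51/2,31] z:[24,34] -> hit [79/3,31], descend [1, 2]
    N1 x:[79/3,92/3] y:[53/2,31] z:[61/2,34] -> hit [61/2,92/3] leaf, test {P2@t=61/2, P6(miss)}
    N2 x:[27,97/3] y:[51/2,59/2] z:[24,55/2] -> hit [27,55/2] leaf, test {P1(miss), P5@t=27}
  N6 x:[92/3,34] y:[13,37/2] z:[55/2,61/2] -> miss, prune
  N7 x:[64/3,29] y:[14,20] z:[26,61/2] -> miss, prune

7 AABB tests over nodes [0, 3, 4, 1, 2, 6, 7]; 2 leaves entered; closest P5.

== RESULT ==
2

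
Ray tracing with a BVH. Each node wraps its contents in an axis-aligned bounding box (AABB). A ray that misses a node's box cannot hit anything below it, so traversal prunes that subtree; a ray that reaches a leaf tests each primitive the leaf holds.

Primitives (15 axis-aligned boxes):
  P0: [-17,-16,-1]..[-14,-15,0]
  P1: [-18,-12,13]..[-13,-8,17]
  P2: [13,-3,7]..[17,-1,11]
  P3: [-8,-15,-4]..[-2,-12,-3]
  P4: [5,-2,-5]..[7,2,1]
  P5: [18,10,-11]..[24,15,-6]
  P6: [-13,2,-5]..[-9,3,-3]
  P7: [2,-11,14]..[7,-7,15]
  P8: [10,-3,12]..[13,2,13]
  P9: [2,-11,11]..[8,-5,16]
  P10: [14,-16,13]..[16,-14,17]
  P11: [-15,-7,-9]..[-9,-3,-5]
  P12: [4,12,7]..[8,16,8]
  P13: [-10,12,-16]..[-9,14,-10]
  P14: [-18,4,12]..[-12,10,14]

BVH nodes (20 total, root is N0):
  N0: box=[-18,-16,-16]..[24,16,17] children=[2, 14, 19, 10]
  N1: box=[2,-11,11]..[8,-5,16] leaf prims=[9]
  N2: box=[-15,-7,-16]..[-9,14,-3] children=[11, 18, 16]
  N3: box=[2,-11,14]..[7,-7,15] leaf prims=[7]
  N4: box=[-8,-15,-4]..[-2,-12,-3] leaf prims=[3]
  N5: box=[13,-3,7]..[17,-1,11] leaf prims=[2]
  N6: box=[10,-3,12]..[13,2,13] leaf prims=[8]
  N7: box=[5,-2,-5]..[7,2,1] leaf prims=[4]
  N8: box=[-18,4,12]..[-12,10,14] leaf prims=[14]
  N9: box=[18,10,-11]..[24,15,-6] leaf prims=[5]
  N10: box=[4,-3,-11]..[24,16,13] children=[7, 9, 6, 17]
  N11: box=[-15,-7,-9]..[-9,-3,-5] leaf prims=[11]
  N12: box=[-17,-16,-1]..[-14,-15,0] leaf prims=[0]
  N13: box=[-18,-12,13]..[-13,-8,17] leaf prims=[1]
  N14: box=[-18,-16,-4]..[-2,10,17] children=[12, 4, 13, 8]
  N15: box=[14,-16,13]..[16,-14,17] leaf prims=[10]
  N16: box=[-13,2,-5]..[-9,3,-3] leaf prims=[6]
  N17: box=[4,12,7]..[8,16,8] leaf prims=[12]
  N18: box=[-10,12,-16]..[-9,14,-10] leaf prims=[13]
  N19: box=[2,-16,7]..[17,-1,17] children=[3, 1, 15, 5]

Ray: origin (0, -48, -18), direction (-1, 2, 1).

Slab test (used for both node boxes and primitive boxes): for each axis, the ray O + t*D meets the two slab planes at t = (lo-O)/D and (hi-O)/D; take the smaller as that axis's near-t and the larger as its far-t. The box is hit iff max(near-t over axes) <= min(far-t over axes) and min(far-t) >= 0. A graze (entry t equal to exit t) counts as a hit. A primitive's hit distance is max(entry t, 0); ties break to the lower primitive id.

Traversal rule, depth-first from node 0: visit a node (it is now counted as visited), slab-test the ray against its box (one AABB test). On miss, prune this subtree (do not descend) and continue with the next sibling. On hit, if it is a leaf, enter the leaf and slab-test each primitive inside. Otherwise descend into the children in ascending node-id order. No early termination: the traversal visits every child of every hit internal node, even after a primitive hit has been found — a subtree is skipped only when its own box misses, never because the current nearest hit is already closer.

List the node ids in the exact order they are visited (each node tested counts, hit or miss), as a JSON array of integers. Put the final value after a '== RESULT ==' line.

Walk:
N0 x:[-24,18] y:[16,32] z:[2,35] -> hit [16,18], descend [2, 10, 14, 19]
  N2 x:[9,15] y:[41/2,31] z:[2,15] -> miss, prune
  N10 x:[-24,-4] y:[45/2,32] z:[7,31] -> miss, prune
  N14 x:[2,18] y:[16,29] z:[14,35] -> hit [16,18], descend [4, 8, 12, 13]
    N4 x:[2,8] y:[33/2,18] z:[14,15] -> miss, prune
    N8 x:[12,18] y:[26,29] z:[30,32] -> miss, prune
    N12 x:[14,17] y:[16,33/2] z:[17,18] -> miss, prune
    N13 x:[13,18] y:[18,20] z:[31,35] -> miss, prune
  N19 x:[-17,-2] y:[16,47/2] z:[25,35] -> miss, prune

Summary -> nodes [0, 2, 10, 14, 4, 8, 12, 13, 19]; box-tests=9; leaf-entries=0; first=miss

== RESULT ==
[0, 2, 10, 14, 4, 8, 12, 13, 19]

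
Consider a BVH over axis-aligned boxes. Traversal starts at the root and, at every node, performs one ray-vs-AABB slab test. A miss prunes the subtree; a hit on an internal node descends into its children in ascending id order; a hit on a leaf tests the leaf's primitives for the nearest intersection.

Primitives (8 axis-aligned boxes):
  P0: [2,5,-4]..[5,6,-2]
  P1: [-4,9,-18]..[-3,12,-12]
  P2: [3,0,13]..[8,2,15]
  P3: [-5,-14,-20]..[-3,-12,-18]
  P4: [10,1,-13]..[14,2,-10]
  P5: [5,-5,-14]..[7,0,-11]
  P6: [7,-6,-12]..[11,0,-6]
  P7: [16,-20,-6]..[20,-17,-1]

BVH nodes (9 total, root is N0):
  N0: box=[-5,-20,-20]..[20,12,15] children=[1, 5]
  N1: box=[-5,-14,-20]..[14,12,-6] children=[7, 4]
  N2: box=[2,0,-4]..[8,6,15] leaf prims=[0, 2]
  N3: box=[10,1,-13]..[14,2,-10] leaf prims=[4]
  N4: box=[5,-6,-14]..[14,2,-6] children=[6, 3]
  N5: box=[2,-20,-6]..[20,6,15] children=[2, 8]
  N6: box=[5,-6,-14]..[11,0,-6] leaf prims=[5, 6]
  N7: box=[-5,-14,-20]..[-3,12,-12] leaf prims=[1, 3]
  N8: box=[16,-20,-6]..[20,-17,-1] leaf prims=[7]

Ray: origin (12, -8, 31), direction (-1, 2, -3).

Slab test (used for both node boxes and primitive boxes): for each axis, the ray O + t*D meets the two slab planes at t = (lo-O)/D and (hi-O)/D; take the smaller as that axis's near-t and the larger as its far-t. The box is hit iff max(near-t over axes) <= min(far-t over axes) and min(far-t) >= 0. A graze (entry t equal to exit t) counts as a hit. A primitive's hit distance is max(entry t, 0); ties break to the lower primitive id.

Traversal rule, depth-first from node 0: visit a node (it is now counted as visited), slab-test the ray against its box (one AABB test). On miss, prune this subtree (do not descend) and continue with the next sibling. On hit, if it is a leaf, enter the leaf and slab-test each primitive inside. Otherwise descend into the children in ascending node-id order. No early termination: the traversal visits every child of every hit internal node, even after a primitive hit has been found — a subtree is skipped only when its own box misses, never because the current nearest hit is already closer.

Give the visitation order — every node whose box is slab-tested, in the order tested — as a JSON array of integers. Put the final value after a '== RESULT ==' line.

Walk:
N0 x:[-8,17] y:[-6,10] z:[16/3,17] -> hit [16/3,10], descend [1, 5]
  N1 x:[-2,17] y:[-3,10] z:[37/3,17] -> miss, prune
  N5 x:[-8,10] y:[-6,7] z:[16/3,37/3] -> hit [16/3,7], descend [2, 8]
    N2 x:[4,10] y:[4,7] z:[16/3,35/3] -> hit [16/3,7] leaf, test {P0(miss), P2(miss)}
    N8 x:[-8,-4] y:[-6,-9/2] z:[32/3,37/3] -> miss, prune

Summary -> nodes [0, 1, 5, 2, 8]; box-tests=5; leaf-entries=1; first=miss

== RESULT ==
[0, 1, 5, 2, 8]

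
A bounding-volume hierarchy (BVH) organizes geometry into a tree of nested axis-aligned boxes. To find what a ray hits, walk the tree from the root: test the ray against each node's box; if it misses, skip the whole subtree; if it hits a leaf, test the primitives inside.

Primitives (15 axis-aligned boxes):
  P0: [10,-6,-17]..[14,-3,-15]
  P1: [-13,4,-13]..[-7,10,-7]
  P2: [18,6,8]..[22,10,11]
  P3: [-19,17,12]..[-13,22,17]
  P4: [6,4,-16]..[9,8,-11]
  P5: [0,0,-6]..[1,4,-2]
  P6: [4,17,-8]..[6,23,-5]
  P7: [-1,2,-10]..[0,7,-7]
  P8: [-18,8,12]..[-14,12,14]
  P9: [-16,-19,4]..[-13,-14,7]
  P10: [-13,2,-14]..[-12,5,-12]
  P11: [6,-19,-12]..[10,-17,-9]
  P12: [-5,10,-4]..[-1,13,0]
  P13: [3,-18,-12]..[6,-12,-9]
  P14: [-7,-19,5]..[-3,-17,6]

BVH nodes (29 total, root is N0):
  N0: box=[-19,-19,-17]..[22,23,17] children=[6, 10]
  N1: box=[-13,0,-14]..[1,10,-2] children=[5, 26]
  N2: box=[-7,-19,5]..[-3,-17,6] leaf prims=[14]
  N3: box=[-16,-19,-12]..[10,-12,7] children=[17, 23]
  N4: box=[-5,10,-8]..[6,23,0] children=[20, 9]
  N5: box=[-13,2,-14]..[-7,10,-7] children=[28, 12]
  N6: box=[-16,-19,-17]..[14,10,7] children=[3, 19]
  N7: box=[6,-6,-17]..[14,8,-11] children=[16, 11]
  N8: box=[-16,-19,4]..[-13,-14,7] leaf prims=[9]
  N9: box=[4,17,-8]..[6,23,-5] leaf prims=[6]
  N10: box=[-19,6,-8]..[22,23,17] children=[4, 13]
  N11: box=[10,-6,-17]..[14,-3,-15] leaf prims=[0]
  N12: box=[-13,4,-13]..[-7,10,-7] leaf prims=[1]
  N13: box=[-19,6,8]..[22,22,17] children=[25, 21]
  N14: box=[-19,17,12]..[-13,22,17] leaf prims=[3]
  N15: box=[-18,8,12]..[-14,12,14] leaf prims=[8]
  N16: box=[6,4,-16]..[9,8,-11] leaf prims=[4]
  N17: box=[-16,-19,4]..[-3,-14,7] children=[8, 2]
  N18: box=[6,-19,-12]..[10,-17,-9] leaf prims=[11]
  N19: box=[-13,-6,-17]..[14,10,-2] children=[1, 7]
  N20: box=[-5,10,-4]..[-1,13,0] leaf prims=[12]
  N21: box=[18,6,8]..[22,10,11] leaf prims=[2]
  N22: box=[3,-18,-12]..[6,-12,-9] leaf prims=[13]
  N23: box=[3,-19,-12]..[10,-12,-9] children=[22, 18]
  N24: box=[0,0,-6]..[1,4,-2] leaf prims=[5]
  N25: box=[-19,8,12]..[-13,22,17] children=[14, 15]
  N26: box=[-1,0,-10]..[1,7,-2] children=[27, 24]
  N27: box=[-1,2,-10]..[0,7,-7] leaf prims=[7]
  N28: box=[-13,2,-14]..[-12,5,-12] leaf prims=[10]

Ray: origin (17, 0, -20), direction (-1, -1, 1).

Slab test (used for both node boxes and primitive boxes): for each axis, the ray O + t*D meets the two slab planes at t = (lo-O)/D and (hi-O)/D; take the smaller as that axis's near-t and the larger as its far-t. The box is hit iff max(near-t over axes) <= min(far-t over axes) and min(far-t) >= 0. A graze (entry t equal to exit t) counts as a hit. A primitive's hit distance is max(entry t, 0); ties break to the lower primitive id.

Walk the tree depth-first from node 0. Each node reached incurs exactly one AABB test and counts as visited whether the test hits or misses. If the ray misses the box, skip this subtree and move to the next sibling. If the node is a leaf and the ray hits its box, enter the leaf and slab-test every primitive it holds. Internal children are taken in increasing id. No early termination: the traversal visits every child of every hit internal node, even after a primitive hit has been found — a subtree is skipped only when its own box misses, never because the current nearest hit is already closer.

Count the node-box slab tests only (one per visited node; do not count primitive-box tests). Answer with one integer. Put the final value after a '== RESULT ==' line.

Trace the traversal:
N0 x:[-5,36] y:[-23,19] z:[3,37] -> hit [3,19], descend [6, 10]
  N6 x:[3,33] y:[-10,19] z:[3,27] -> hit [3,19], descend [3, 19]
    N3 x:[7,33] y:[12,19] z:[8,27] -> hit [12,19], descend [17, 23]
      N17 x:[20,33] y:[14,19] z:[24,27] -> miss, prune
      N23 x:[7,14] y:[12,19] z:[8,11] -> miss, prune
    N19 x:[3,30] y:[-10,6] z:[3,18] -> hit [3,6], descend [1, 7]
      N1 x:[16,30] y:[-10,0] z:[6,18] -> miss, prune
      N7 x:[3,11] y:[-8,6] z:[3,9] -> hit [3,6], descend [11, 16]
        N11 x:[3,7] y:[3,6] z:[3,5] -> hit [3,5] leaf, test {P0@t=3}
        N16 x:[8,11] y:[-8,-4] z:[4,9] -> miss, prune
  N10 x:[-5,36] y:[-23,-6] z:[12,37] -> miss, prune

11 AABB tests over nodes [0, 6, 3, 17, 23, 19, 1, 7, 11, 16, 10]; 1 leaf entered; closest P0.

== RESULT ==
11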